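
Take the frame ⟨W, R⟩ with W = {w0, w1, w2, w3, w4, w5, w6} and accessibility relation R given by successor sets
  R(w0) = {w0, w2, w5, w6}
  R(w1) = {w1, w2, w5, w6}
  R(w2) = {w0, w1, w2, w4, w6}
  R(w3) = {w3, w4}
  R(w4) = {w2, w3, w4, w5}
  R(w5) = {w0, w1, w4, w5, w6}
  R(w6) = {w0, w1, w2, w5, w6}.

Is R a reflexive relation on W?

Reflexive: yes — every world is R-related to itself.

Yes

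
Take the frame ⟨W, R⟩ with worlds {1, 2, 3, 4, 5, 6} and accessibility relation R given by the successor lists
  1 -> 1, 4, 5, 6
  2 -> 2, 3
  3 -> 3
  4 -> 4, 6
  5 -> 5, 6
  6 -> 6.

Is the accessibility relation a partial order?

Yes

Reflexive: yes — every world is R-related to itself.
Transitive: yes — every two-step R-path is closed by a direct edge.
Antisymmetric: yes — no distinct pair is related both ways.
So R is a partial order.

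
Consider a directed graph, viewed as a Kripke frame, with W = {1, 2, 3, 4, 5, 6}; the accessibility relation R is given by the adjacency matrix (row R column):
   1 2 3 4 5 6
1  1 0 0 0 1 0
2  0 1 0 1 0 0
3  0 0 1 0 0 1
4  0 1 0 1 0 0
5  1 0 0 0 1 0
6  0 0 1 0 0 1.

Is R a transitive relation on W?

Transitive: yes — every two-step R-path is closed by a direct edge.

Yes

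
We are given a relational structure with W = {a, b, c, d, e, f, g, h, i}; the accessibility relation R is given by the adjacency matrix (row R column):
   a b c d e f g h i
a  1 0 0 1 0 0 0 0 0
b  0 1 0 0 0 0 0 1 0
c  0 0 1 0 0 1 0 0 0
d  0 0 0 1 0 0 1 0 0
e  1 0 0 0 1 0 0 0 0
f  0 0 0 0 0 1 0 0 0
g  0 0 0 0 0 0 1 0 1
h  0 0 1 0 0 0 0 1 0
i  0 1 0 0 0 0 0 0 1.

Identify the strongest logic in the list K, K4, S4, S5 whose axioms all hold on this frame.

Transitive (axiom 4): no — a R d and d R g, but not a R g.
Reflexive (axiom T): yes — every world is R-related to itself.
Euclidean (axiom 5): no — a R d and a R a, but not d R a.
So F validates K; K4 would additionally require R to be transitive. The strongest is K.

K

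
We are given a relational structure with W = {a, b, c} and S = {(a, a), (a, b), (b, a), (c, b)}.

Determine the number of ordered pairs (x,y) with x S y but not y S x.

1

Enumerating: (c,b).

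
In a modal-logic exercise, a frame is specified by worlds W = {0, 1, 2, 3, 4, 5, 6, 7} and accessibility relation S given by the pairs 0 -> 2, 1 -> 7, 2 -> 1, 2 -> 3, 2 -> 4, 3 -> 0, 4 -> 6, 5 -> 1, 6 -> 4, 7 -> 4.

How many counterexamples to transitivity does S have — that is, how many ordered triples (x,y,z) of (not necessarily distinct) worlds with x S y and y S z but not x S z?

12

Enumerating: (0,2,1), (0,2,3), (0,2,4), (1,7,4), (2,1,7), (2,3,0), (2,4,6), (3,0,2), (4,6,4), (5,1,7), (6,4,6), (7,4,6).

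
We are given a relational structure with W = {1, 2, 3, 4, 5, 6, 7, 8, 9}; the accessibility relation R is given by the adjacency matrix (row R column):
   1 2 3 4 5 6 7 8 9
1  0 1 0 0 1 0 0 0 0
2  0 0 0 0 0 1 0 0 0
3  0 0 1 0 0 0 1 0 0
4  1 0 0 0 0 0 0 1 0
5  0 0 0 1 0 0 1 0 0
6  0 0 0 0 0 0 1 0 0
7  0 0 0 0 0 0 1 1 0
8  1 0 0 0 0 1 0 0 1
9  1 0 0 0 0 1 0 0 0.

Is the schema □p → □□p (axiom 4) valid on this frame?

No

The schema 4 characterises exactly the transitive frames.
Transitive: no — 1 R 2 and 2 R 6, but not 1 R 6.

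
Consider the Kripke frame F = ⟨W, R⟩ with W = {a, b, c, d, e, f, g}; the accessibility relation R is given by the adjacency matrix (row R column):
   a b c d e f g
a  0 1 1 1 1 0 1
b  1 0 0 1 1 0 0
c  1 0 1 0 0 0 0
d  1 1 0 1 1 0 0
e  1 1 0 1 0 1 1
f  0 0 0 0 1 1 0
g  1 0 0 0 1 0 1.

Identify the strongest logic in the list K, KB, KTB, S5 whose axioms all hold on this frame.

KB

Symmetric (axiom B): yes — every pair in R has its reverse in R.
Reflexive (axiom T): no — a is not related to itself.
Euclidean (axiom 5): no — a R b and a R c, but not b R c.
So F validates K, KB; KTB would additionally require R to be reflexive. The strongest is KB.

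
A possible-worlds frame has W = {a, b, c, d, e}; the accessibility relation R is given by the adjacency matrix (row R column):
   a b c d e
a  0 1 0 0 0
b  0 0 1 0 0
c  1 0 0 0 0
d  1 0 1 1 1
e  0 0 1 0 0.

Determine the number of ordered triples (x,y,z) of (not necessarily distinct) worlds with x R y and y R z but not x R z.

Enumerating: (a,b,c), (b,c,a), (c,a,b), (d,a,b), (e,c,a).

5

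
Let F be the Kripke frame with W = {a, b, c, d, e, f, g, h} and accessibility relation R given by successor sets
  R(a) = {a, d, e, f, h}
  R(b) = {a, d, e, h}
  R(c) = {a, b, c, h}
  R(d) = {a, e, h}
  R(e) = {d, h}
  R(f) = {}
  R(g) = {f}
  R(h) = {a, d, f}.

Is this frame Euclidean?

No

Euclidean: no — a R d and a R f, but not d R f.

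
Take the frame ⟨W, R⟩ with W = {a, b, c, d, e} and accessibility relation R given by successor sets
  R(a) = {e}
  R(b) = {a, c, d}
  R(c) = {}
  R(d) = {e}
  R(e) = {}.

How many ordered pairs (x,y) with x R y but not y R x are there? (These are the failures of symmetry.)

Enumerating: (a,e), (b,a), (b,c), (b,d), (d,e).

5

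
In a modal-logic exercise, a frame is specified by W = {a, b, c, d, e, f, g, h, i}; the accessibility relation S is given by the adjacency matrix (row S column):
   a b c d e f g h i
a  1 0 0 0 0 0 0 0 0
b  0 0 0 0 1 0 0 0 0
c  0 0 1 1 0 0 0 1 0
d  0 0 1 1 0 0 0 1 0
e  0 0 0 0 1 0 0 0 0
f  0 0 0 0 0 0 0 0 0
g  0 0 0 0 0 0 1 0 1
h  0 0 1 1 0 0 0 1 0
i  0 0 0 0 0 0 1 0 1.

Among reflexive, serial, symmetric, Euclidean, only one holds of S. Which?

Euclidean

Reflexive: no — b is not related to itself.
Serial: no — f has no S-successor.
Symmetric: no — b S e but not e S b.
Euclidean: yes — any two successors of a common world are S-related.
Only Euclidean holds.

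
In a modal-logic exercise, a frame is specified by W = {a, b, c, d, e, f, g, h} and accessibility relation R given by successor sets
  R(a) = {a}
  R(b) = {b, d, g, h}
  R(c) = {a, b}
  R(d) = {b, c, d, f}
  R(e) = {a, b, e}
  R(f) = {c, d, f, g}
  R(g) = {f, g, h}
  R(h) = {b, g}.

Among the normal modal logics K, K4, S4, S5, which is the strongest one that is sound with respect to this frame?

Transitive (axiom 4): no — b R d and d R c, but not b R c.
Reflexive (axiom T): no — c is not related to itself.
Euclidean (axiom 5): no — b R d and b R g, but not d R g.
So F validates K; K4 would additionally require R to be transitive. The strongest is K.

K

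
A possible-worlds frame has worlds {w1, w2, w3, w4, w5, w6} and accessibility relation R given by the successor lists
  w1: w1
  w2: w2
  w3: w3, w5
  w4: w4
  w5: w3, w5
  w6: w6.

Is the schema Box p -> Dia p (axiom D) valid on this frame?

Yes

Axiom D corresponds to the accessibility relation being serial.
Serial: yes — every world has a successor (e.g. w1 R w1).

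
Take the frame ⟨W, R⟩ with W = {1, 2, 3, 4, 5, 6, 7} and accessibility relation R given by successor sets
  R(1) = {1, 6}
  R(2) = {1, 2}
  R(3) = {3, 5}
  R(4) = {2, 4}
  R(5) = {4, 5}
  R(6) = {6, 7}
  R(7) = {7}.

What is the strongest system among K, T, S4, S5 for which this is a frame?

T

Reflexive (axiom T): yes — every world is R-related to itself.
Transitive (axiom 4): no — 1 R 6 and 6 R 7, but not 1 R 7.
Euclidean (axiom 5): no — 1 R 6 and 1 R 1, but not 6 R 1.
So F validates K, T; S4 would additionally require R to be transitive. The strongest is T.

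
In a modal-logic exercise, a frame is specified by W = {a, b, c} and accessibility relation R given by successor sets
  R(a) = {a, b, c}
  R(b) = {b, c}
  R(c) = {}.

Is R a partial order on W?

No

Reflexive: no — c is not related to itself.
Transitive: yes — every two-step R-path is closed by a direct edge.
Antisymmetric: yes — no distinct pair is related both ways.
So R is not a partial order.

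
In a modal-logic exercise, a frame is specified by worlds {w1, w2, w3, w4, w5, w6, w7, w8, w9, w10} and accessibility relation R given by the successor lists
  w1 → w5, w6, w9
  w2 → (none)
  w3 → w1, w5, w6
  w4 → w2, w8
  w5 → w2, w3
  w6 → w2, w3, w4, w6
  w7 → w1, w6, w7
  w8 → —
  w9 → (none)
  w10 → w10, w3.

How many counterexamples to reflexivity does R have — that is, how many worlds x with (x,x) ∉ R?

Enumerating: w1, w2, w3, w4, w5, w8, w9.

7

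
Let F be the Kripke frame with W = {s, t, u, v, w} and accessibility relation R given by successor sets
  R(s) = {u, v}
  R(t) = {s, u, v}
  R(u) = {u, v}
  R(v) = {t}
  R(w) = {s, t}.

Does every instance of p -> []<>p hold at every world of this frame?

No

The schema B characterises exactly the symmetric frames.
Symmetric: no — s R u but not u R s.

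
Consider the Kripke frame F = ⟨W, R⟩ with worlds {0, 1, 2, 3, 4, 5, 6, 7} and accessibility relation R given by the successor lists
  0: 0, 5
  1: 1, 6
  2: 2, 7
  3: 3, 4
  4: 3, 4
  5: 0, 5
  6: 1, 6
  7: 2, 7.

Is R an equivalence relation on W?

Reflexive: yes — every world is R-related to itself.
Symmetric: yes — every pair in R has its reverse in R.
Transitive: yes — every two-step R-path is closed by a direct edge.
So R is an equivalence relation.

Yes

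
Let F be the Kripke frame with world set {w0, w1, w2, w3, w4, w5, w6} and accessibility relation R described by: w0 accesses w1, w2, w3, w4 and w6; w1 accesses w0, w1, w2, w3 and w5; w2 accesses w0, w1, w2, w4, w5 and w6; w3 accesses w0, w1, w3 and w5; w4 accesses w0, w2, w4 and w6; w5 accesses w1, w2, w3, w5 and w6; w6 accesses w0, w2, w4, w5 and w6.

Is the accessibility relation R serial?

Yes

Serial: yes — every world has a successor (e.g. w0 R w1).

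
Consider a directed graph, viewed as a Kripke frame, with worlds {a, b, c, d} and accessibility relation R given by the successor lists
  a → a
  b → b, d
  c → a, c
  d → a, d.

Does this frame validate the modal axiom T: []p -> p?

Yes

The schema T characterises exactly the reflexive frames.
Reflexive: yes — every world is R-related to itself.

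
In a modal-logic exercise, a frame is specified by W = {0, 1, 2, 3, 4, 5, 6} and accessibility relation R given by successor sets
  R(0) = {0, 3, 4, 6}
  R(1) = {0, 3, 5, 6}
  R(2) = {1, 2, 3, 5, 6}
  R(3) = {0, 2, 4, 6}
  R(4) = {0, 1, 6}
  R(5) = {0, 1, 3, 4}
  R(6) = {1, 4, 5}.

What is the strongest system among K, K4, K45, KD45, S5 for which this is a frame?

K

Transitive (axiom 4): no — 0 R 3 and 3 R 2, but not 0 R 2.
Euclidean (axiom 5): no — 0 R 4 and 0 R 3, but not 4 R 3.
Serial (axiom D): yes — every world has a successor (e.g. 0 R 0).
Reflexive (axiom T): no — 1 is not related to itself.
So F validates K; K4 would additionally require R to be transitive. The strongest is K.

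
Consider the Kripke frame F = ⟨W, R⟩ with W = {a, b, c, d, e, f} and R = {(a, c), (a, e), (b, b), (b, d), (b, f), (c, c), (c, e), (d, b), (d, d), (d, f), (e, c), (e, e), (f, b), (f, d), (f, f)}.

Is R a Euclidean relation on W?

Euclidean: yes — any two successors of a common world are R-related.

Yes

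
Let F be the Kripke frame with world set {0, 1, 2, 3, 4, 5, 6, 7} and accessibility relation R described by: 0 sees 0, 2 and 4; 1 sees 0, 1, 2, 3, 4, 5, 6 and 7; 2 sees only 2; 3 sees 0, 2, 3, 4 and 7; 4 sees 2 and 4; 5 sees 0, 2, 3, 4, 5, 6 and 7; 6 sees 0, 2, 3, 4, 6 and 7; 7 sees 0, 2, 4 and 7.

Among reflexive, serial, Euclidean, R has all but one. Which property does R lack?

Euclidean

Reflexive: yes — every world is R-related to itself.
Serial: yes — every world has a successor (e.g. 0 R 0).
Euclidean: no — 0 R 2 and 0 R 4, but not 2 R 4.
Only Euclidean fails.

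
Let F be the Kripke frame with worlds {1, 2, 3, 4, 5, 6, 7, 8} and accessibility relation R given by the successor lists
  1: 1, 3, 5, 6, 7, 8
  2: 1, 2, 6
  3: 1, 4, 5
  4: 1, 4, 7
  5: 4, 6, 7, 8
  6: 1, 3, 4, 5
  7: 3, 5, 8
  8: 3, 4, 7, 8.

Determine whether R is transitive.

No

Transitive: no — 1 R 3 and 3 R 4, but not 1 R 4.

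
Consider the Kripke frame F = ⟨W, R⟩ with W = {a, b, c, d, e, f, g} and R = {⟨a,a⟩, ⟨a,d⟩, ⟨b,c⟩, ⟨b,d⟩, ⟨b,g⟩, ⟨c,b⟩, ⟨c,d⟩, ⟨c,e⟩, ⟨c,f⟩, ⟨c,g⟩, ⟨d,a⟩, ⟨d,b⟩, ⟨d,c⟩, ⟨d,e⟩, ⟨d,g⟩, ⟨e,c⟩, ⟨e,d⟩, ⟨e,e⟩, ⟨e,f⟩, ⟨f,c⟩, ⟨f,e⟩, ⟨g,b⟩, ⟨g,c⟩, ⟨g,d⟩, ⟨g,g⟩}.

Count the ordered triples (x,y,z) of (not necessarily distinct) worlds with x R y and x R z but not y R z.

39

Enumerating: (a,d,d), (b,c,c), (b,d,d), (c,b,b), (c,b,e), (c,b,f), (c,d,d), (c,d,f), (c,e,b), (c,e,g), (c,f,b), (c,f,d), … and 27 more.
Total: 39.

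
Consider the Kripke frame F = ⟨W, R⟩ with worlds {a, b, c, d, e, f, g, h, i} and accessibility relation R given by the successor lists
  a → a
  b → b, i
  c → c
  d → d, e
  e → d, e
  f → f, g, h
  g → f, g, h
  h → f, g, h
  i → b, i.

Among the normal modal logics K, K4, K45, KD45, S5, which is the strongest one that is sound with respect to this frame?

S5

Transitive (axiom 4): yes — every two-step R-path is closed by a direct edge.
Euclidean (axiom 5): yes — any two successors of a common world are R-related.
Serial (axiom D): yes — every world has a successor (e.g. a R a).
Reflexive (axiom T): yes — every world is R-related to itself.
So F validates K, K4, K45, KD45, S5. The strongest is S5.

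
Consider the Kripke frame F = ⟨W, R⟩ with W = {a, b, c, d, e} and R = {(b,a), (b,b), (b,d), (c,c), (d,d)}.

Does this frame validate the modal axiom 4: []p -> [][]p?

Yes

The schema 4 characterises exactly the transitive frames.
Transitive: yes — every two-step R-path is closed by a direct edge.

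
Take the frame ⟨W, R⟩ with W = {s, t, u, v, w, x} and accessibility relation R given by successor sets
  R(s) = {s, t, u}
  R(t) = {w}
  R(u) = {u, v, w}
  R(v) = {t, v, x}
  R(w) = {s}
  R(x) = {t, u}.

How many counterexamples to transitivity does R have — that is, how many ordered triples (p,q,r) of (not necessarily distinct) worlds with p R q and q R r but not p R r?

Enumerating: (s,t,w), (s,u,v), (s,u,w), (t,w,s), (u,v,t), (u,v,x), (u,w,s), (v,t,w), (v,x,u), (w,s,t), (w,s,u), (x,t,w), (x,u,v), (x,u,w).

14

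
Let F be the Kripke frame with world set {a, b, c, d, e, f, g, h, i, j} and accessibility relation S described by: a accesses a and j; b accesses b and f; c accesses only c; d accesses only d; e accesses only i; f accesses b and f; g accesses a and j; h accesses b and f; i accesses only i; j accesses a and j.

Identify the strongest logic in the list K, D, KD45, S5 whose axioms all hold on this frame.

KD45

Serial (axiom D): yes — every world has a successor (e.g. a S a).
Euclidean (axiom 5): yes — any two successors of a common world are S-related.
Transitive (axiom 4): yes — every two-step S-path is closed by a direct edge.
Reflexive (axiom T): no — e is not related to itself.
So F validates K, D, KD45; S5 would additionally require S to be reflexive. The strongest is KD45.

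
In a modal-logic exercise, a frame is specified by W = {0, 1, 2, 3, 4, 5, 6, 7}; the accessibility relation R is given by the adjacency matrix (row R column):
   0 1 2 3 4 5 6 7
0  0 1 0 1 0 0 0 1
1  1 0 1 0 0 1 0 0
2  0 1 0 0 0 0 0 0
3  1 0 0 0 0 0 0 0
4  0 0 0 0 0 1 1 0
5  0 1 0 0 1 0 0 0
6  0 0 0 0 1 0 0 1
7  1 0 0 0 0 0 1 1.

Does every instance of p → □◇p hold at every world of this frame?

Yes

By correspondence theory, B is valid on a frame iff R is symmetric.
Symmetric: yes — every pair in R has its reverse in R.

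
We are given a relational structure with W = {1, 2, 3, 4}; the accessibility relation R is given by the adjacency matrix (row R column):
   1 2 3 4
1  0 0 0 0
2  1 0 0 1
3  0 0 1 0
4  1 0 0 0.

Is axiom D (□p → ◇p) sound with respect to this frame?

The schema D characterises exactly the serial frames.
Serial: no — 1 has no R-successor.

No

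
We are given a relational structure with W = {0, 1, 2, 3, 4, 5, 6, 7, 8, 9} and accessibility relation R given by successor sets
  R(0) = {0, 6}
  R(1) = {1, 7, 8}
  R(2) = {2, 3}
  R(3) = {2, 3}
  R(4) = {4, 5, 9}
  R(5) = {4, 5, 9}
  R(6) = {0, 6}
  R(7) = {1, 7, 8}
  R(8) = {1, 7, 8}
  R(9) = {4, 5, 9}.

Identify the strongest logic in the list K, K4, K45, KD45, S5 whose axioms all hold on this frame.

S5

Transitive (axiom 4): yes — every two-step R-path is closed by a direct edge.
Euclidean (axiom 5): yes — any two successors of a common world are R-related.
Serial (axiom D): yes — every world has a successor (e.g. 0 R 0).
Reflexive (axiom T): yes — every world is R-related to itself.
So F validates K, K4, K45, KD45, S5. The strongest is S5.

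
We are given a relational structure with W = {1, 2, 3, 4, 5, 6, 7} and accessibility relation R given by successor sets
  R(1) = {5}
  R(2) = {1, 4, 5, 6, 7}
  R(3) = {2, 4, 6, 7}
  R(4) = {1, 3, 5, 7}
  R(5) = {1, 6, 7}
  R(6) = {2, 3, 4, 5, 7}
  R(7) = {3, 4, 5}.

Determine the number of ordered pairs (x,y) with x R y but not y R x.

9

Enumerating: (2,1), (2,4), (2,5), (2,7), (3,2), (4,1), (4,5), (6,4), (6,7).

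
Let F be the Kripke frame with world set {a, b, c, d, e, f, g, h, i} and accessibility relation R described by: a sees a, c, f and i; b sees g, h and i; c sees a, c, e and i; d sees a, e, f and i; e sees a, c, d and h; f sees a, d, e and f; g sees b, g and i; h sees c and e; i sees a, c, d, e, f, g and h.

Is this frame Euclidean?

No

Euclidean: no — a R c and a R f, but not c R f.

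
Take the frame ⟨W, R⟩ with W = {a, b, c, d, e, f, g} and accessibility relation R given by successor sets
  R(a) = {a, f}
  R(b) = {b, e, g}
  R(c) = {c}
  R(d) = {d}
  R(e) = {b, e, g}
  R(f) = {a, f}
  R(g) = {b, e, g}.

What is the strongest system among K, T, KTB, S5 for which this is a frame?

S5

Reflexive (axiom T): yes — every world is R-related to itself.
Symmetric (axiom B): yes — every pair in R has its reverse in R.
Euclidean (axiom 5): yes — any two successors of a common world are R-related.
So F validates K, T, KTB, S5. The strongest is S5.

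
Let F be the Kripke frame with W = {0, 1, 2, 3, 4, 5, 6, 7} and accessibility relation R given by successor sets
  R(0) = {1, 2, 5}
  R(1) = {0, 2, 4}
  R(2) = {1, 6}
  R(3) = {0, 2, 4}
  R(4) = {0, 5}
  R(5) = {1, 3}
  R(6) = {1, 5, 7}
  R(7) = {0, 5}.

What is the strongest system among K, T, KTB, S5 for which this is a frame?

K

Reflexive (axiom T): no — 0 is not related to itself.
Symmetric (axiom B): no — 0 R 2 but not 2 R 0.
Euclidean (axiom 5): no — 0 R 1 and 0 R 5, but not 1 R 5.
So F validates K; T would additionally require R to be reflexive. The strongest is K.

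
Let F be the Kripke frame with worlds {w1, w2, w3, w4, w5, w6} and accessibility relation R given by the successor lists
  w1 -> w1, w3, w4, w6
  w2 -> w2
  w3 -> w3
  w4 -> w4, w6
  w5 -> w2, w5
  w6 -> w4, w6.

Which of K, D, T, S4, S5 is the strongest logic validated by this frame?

S4

Serial (axiom D): yes — every world has a successor (e.g. w1 R w1).
Reflexive (axiom T): yes — every world is R-related to itself.
Transitive (axiom 4): yes — every two-step R-path is closed by a direct edge.
Euclidean (axiom 5): no — w1 R w3 and w1 R w4, but not w3 R w4.
So F validates K, D, T, S4; S5 would additionally require R to be Euclidean. The strongest is S4.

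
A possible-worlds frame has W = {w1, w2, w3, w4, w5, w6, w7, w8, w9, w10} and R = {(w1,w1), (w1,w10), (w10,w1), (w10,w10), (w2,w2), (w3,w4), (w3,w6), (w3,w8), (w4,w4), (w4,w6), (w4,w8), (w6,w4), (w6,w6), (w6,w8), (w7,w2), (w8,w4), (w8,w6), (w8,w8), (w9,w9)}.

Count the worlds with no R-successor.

Enumerating: w5.

1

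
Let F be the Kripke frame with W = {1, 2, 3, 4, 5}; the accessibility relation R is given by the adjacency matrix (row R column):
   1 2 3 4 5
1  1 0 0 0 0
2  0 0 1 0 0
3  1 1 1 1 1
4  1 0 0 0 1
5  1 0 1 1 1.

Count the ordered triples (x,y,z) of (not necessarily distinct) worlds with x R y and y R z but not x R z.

Enumerating: (2,3,1), (2,3,2), (2,3,4), (2,3,5), (4,5,3), (4,5,4), (5,3,2).

7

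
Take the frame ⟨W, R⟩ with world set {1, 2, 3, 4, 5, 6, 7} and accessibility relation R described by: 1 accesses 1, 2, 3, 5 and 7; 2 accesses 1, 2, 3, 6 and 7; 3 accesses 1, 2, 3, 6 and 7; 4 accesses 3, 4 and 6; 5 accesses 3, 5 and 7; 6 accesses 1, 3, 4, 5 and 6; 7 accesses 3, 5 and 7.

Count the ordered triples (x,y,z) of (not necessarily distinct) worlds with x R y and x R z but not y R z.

Enumerating: (1,2,5), (1,3,5), (1,5,1), (1,5,2), (1,7,1), (1,7,2), (2,1,6), (2,6,2), (2,6,7), (2,7,1), (2,7,2), (2,7,6), … and 18 more.
Total: 30.

30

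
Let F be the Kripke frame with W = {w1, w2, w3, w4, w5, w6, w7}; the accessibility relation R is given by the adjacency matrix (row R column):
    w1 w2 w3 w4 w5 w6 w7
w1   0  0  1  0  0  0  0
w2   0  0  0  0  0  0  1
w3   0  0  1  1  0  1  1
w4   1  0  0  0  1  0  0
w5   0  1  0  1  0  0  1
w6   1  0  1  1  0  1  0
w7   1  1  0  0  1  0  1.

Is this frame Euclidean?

No

Euclidean: no — w3 R w4 and w3 R w6, but not w4 R w6.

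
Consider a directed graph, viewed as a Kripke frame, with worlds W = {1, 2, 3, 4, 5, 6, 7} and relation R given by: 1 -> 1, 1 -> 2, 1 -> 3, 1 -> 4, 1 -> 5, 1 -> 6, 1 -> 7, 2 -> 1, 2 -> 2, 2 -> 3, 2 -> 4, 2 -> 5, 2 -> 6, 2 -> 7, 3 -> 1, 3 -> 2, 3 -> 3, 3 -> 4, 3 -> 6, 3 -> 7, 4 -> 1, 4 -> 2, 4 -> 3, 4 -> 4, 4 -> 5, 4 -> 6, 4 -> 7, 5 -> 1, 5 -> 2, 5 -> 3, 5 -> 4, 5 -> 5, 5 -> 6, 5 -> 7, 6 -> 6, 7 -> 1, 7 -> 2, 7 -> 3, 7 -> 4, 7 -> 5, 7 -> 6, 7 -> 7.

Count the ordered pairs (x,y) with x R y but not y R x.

7

Enumerating: (1,6), (2,6), (3,6), (4,6), (5,3), (5,6), (7,6).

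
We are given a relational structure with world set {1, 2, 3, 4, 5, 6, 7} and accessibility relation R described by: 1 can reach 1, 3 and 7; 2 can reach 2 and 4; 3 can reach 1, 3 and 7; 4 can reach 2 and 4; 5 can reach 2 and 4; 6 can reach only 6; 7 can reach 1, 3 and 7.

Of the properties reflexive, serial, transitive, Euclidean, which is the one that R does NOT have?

Reflexive: no — 5 is not related to itself.
Serial: yes — every world has a successor (e.g. 1 R 1).
Transitive: yes — every two-step R-path is closed by a direct edge.
Euclidean: yes — any two successors of a common world are R-related.
Only reflexive fails.

reflexive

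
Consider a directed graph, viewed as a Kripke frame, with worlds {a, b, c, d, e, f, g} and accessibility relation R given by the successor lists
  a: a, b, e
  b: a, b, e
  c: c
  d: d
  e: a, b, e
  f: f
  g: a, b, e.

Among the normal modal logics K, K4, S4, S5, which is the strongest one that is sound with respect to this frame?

K4

Transitive (axiom 4): yes — every two-step R-path is closed by a direct edge.
Reflexive (axiom T): no — g is not related to itself.
Euclidean (axiom 5): yes — any two successors of a common world are R-related.
So F validates K, K4; S4 would additionally require R to be reflexive. The strongest is K4.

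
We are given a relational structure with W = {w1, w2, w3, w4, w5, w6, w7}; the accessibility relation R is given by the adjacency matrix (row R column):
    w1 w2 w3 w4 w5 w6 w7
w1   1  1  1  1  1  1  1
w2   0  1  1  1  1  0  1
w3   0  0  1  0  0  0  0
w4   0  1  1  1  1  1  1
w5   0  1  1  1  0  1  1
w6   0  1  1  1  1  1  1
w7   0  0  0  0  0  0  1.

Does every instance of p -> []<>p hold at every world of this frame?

No

By correspondence theory, B is valid on a frame iff R is symmetric.
Symmetric: no — w1 R w2 but not w2 R w1.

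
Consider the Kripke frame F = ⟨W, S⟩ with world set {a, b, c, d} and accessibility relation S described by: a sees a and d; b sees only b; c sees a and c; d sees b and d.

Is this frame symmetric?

Symmetric: no — a S d but not d S a.

No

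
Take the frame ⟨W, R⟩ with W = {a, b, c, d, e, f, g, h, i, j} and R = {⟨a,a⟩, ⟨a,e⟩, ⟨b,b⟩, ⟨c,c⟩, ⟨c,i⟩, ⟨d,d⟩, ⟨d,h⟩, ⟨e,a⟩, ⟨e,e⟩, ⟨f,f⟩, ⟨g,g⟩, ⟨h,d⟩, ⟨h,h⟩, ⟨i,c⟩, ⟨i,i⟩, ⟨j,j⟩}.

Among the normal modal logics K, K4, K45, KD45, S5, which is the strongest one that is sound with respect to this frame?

S5

Transitive (axiom 4): yes — every two-step R-path is closed by a direct edge.
Euclidean (axiom 5): yes — any two successors of a common world are R-related.
Serial (axiom D): yes — every world has a successor (e.g. a R a).
Reflexive (axiom T): yes — every world is R-related to itself.
So F validates K, K4, K45, KD45, S5. The strongest is S5.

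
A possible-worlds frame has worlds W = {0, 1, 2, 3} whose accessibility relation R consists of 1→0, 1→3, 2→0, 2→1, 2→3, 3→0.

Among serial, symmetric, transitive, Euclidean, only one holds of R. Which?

Serial: no — 0 has no R-successor.
Symmetric: no — 1 R 0 but not 0 R 1.
Transitive: yes — every two-step R-path is closed by a direct edge.
Euclidean: no — 1 R 0 and 1 R 3, but not 0 R 3.
Only transitive holds.

transitive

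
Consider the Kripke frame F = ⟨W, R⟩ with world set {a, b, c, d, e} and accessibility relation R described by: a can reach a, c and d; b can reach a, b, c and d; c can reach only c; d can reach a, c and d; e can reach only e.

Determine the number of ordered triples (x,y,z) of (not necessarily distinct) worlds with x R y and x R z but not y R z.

Enumerating: (a,c,a), (a,c,d), (b,a,b), (b,c,a), (b,c,b), (b,c,d), (b,d,b), (d,c,a), (d,c,d).

9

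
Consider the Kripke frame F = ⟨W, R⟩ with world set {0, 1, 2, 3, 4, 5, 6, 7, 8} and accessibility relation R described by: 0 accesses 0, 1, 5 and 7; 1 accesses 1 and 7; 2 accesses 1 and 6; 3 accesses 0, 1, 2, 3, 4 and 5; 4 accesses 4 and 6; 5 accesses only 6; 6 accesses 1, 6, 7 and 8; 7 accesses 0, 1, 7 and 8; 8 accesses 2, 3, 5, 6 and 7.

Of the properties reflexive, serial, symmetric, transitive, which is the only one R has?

serial

Reflexive: no — 2 is not related to itself.
Serial: yes — every world has a successor (e.g. 0 R 0).
Symmetric: no — 0 R 1 but not 1 R 0.
Transitive: no — 0 R 5 and 5 R 6, but not 0 R 6.
Only serial holds.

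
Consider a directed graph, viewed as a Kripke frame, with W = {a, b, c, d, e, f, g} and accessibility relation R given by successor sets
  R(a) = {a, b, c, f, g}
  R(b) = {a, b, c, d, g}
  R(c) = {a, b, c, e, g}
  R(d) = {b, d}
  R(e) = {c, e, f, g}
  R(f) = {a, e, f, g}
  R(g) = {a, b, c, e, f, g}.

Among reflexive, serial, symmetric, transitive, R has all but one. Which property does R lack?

Reflexive: yes — every world is R-related to itself.
Serial: yes — every world has a successor (e.g. a R a).
Symmetric: yes — every pair in R has its reverse in R.
Transitive: no — a R b and b R d, but not a R d.
Only transitive fails.

transitive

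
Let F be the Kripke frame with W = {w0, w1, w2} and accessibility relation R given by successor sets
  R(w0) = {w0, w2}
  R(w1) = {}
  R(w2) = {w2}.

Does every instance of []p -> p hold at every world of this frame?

By correspondence theory, T is valid on a frame iff R is reflexive.
Reflexive: no — w1 is not related to itself.

No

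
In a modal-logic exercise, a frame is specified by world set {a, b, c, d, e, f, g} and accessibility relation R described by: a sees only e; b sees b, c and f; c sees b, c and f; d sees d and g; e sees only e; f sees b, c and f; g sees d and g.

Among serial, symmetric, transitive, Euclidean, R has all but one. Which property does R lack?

symmetric

Serial: yes — every world has a successor (e.g. a R e).
Symmetric: no — a R e but not e R a.
Transitive: yes — every two-step R-path is closed by a direct edge.
Euclidean: yes — any two successors of a common world are R-related.
Only symmetric fails.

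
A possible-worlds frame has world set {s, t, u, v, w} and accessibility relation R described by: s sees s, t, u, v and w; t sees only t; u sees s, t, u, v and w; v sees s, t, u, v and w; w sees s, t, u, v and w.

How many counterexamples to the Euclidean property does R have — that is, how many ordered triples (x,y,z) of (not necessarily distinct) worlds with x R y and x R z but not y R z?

Enumerating: (s,t,s), (s,t,u), (s,t,v), (s,t,w), (u,t,s), (u,t,u), (u,t,v), (u,t,w), (v,t,s), (v,t,u), (v,t,v), (v,t,w), (w,t,s), (w,t,u), (w,t,v), (w,t,w).

16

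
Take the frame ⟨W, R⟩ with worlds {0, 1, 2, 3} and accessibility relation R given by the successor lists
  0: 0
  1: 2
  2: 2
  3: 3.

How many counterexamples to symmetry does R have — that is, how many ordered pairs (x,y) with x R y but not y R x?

1

Enumerating: (1,2).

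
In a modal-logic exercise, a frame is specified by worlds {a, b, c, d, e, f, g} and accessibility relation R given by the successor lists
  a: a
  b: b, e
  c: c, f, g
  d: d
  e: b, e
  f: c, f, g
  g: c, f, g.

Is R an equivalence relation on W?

Reflexive: yes — every world is R-related to itself.
Symmetric: yes — every pair in R has its reverse in R.
Transitive: yes — every two-step R-path is closed by a direct edge.
So R is an equivalence relation.

Yes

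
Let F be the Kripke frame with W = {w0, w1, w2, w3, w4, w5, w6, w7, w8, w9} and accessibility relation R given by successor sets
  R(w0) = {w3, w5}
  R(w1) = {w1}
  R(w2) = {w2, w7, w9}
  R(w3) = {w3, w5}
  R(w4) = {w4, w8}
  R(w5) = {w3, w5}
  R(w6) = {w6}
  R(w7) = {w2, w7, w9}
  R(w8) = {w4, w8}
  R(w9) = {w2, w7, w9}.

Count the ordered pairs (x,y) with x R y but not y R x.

Enumerating: (w0,w3), (w0,w5).

2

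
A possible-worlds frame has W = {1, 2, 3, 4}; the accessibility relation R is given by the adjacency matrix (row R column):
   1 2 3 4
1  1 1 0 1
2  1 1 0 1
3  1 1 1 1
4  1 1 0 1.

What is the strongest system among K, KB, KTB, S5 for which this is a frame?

Symmetric (axiom B): no — 3 R 1 but not 1 R 3.
Reflexive (axiom T): yes — every world is R-related to itself.
Euclidean (axiom 5): no — 3 R 1 and 3 R 3, but not 1 R 3.
So F validates K; KB would additionally require R to be symmetric. The strongest is K.

K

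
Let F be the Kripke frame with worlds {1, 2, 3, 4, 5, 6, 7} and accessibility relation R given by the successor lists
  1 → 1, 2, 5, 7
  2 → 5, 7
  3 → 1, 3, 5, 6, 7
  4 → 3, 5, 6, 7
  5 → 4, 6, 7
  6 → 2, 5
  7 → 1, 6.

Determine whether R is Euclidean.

Euclidean: no — 1 R 5 and 1 R 2, but not 5 R 2.

No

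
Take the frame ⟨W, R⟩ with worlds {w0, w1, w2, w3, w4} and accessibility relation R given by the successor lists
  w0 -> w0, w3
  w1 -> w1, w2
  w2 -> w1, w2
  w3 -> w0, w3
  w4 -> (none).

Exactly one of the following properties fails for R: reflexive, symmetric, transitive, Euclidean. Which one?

reflexive

Reflexive: no — w4 is not related to itself.
Symmetric: yes — every pair in R has its reverse in R.
Transitive: yes — every two-step R-path is closed by a direct edge.
Euclidean: yes — any two successors of a common world are R-related.
Only reflexive fails.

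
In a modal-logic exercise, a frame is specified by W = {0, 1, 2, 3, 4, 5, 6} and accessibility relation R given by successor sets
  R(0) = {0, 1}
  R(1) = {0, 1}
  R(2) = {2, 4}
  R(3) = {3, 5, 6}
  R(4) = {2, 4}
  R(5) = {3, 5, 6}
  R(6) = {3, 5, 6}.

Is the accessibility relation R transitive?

Transitive: yes — every two-step R-path is closed by a direct edge.

Yes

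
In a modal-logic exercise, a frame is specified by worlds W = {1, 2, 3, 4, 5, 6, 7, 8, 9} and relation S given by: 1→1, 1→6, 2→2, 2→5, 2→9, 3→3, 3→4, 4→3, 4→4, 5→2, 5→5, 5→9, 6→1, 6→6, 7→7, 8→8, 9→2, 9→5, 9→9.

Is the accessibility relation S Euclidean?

Euclidean: yes — any two successors of a common world are S-related.

Yes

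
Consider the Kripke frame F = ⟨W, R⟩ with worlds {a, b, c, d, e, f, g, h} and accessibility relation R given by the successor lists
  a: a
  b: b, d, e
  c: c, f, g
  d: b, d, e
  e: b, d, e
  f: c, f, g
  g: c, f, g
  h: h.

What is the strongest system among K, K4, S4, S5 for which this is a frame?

S5

Transitive (axiom 4): yes — every two-step R-path is closed by a direct edge.
Reflexive (axiom T): yes — every world is R-related to itself.
Euclidean (axiom 5): yes — any two successors of a common world are R-related.
So F validates K, K4, S4, S5. The strongest is S5.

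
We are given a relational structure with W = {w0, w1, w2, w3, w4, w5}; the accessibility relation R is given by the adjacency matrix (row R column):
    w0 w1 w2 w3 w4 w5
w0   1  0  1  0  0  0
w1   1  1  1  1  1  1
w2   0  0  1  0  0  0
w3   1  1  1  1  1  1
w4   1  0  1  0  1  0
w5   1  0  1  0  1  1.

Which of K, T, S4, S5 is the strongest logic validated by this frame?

S4

Reflexive (axiom T): yes — every world is R-related to itself.
Transitive (axiom 4): yes — every two-step R-path is closed by a direct edge.
Euclidean (axiom 5): no — w1 R w0 and w1 R w3, but not w0 R w3.
So F validates K, T, S4; S5 would additionally require R to be Euclidean. The strongest is S4.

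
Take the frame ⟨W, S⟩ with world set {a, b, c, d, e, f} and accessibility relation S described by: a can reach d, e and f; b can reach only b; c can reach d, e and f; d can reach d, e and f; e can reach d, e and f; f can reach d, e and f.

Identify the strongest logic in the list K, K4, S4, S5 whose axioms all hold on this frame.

K4

Transitive (axiom 4): yes — every two-step S-path is closed by a direct edge.
Reflexive (axiom T): no — a is not related to itself.
Euclidean (axiom 5): yes — any two successors of a common world are S-related.
So F validates K, K4; S4 would additionally require S to be reflexive. The strongest is K4.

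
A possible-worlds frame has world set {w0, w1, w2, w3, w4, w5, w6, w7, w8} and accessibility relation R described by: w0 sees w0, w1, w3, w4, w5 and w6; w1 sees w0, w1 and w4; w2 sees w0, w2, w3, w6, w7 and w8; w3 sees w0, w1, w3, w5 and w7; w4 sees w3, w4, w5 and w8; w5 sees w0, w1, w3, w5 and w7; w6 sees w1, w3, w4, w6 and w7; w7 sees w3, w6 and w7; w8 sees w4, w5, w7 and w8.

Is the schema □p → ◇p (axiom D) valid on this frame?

Yes

Axiom D corresponds to the accessibility relation being serial.
Serial: yes — every world has a successor (e.g. w0 R w0).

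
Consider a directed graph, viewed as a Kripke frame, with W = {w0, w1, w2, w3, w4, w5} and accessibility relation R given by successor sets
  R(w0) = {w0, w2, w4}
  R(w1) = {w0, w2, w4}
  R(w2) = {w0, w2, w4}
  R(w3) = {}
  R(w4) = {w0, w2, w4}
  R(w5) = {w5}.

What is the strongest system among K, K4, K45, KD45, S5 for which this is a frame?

K45

Transitive (axiom 4): yes — every two-step R-path is closed by a direct edge.
Euclidean (axiom 5): yes — any two successors of a common world are R-related.
Serial (axiom D): no — w3 has no R-successor.
Reflexive (axiom T): no — w1 is not related to itself.
So F validates K, K4, K45; KD45 would additionally require R to be serial. The strongest is K45.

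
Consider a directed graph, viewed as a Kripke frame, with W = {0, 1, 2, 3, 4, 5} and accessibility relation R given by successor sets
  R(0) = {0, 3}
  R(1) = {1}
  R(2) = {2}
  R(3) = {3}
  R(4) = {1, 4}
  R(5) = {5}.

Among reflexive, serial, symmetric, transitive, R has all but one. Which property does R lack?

Reflexive: yes — every world is R-related to itself.
Serial: yes — every world has a successor (e.g. 0 R 0).
Symmetric: no — 0 R 3 but not 3 R 0.
Transitive: yes — every two-step R-path is closed by a direct edge.
Only symmetric fails.

symmetric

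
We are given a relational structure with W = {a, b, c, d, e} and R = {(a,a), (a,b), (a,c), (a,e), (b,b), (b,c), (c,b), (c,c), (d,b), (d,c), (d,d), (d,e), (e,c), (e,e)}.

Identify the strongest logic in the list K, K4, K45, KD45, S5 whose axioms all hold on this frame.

K

Transitive (axiom 4): no — e R c and c R b, but not e R b.
Euclidean (axiom 5): no — a R b and a R e, but not b R e.
Serial (axiom D): yes — every world has a successor (e.g. a R a).
Reflexive (axiom T): yes — every world is R-related to itself.
So F validates K; K4 would additionally require R to be transitive. The strongest is K.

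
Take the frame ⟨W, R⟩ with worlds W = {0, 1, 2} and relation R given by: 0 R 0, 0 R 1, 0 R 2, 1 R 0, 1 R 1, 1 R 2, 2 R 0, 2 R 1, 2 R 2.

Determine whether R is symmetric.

Yes

Symmetric: yes — every pair in R has its reverse in R.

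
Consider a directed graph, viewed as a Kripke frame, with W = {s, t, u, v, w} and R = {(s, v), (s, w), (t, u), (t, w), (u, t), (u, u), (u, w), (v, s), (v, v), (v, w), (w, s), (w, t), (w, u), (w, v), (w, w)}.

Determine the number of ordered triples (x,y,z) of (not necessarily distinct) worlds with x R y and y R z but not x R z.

Enumerating: (s,v,s), (s,w,s), (s,w,t), (s,w,u), (t,u,t), (t,w,s), (t,w,t), (t,w,v), (u,w,s), (u,w,v), (v,w,t), (v,w,u).

12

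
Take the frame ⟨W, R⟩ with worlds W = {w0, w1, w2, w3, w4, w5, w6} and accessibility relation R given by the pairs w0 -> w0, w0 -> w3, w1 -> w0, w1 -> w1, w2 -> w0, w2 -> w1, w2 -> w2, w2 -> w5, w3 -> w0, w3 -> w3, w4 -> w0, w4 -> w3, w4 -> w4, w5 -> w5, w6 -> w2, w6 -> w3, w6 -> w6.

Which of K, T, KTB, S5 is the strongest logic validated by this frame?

T

Reflexive (axiom T): yes — every world is R-related to itself.
Symmetric (axiom B): no — w1 R w0 but not w0 R w1.
Euclidean (axiom 5): no — w2 R w0 and w2 R w1, but not w0 R w1.
So F validates K, T; KTB would additionally require R to be symmetric. The strongest is T.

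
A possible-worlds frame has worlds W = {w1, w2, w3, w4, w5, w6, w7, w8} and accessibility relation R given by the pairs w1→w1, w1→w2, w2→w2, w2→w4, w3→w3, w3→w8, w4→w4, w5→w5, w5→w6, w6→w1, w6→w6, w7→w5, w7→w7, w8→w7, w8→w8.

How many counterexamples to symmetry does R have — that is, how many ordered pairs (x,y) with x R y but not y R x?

7

Enumerating: (w1,w2), (w2,w4), (w3,w8), (w5,w6), (w6,w1), (w7,w5), (w8,w7).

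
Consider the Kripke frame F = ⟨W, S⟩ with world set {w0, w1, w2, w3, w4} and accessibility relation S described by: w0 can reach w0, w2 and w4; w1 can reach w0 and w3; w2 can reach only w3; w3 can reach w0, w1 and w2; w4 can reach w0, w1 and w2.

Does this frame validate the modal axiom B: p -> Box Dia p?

No

By correspondence theory, B is valid on a frame iff S is symmetric.
Symmetric: no — w0 S w2 but not w2 S w0.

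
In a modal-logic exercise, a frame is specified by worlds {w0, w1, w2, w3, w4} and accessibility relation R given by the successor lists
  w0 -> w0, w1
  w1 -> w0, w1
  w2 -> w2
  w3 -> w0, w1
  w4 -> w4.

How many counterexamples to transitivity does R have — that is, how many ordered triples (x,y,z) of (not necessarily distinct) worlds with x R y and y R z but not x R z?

R is transitive; there are no such tuples.

0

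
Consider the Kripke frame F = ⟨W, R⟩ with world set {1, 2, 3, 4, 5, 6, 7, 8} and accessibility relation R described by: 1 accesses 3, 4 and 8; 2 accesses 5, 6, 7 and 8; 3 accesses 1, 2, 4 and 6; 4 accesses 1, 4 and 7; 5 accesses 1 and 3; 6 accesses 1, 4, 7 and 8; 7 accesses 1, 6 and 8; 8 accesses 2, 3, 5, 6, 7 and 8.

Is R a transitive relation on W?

No

Transitive: no — 1 R 3 and 3 R 2, but not 1 R 2.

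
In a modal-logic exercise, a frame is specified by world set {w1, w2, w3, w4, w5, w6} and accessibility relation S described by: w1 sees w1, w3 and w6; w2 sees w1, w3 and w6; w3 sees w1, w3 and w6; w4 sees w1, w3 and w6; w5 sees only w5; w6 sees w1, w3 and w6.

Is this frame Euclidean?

Euclidean: yes — any two successors of a common world are S-related.

Yes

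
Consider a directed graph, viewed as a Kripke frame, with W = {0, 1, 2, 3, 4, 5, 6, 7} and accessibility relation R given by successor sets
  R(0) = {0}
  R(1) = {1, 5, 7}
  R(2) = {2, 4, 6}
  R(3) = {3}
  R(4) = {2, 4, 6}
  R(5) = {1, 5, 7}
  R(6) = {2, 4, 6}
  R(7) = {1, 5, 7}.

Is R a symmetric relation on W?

Yes

Symmetric: yes — every pair in R has its reverse in R.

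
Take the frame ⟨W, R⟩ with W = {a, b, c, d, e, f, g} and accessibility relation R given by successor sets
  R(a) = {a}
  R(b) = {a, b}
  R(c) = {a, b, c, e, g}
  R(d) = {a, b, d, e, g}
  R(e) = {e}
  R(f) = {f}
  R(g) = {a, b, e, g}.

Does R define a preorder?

Reflexive: yes — every world is R-related to itself.
Transitive: yes — every two-step R-path is closed by a direct edge.
So R is a preorder.

Yes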